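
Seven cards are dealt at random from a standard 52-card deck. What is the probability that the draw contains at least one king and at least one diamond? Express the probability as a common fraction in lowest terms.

There are C(52,7) = 133784560 possible draws.
By inclusion-exclusion on the complements, draws missing all kings or all diamonds: C(48,7) + C(39,7) − C(36,7) = 73629072 + 15380937 − 8347680 = 80662329.
So draws with at least one of each: 133784560 − 80662329 = 53122231, probability 53122231/133784560.

53122231/133784560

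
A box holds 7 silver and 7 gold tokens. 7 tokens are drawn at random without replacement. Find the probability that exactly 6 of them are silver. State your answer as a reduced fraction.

49/3432

The sample space is all 7-subsets of the 14: C(14,7) = 3432.
Selections with exactly 6 silver: choose 6 of the 7 silver and 1 of the 7 gold, C(7,6)·C(7,1) = 7·7 = 49.
Probability = 49/3432.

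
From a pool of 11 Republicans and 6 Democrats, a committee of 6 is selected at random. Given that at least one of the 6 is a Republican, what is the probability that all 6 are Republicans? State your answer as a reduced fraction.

14/375

Work in counts. Selections with at least one Republican: C(17,6) − C(6,6) = 12376 − 1 = 12375.
Of those, selections where all 6 are Republicans: C(11,6) = 462.
Conditional probability = 462/12375 = 14/375.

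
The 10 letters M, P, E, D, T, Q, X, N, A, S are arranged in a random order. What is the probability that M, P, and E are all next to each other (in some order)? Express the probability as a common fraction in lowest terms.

There are 10! = 3628800 arrangements.
Treat the three as one block: 8! placements × 3! orders within the block = 40320·6 = 241920.
Probability = 241920/3628800 = 1/15.

1/15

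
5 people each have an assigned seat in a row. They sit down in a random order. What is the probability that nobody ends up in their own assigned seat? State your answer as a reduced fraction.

11/30

There are 5! = 120 seatings.
By inclusion-exclusion, seatings with no fixed points: C(5,0)·5! − C(5,1)·4! + C(5,2)·3! − C(5,3)·2! + C(5,4)·1! − C(5,5)·0! = 44.
Probability = 44/120 = 11/30.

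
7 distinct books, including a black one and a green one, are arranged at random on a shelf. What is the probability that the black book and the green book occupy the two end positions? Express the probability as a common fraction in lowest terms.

1/21

There are 7! = 5040 arrangements.
Place the black book and the green book at the ends in 2 ways, arrange the remaining 5 in 5! = 120 ways: 2·120 = 240.
Probability = 240/5040 = 1/21.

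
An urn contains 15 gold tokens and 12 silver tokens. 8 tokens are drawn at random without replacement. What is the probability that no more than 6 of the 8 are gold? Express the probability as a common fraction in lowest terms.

There are C(27,8) = 2220075 ways to choose the 8.
Count the complement (more than 6 gold): C(15,7)·C(12,1) + C(15,8)·C(12,0) = 77220 + 6435 = 83655.
Probability = 1 − 83655/2220075 = 2136420/2220075 = 332/345.

332/345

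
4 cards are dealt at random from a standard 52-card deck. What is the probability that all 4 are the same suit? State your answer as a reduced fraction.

There are C(52,4) = 270725 possible 4-card hands.
Hands of one suit: 4 suits × C(13,4) = 4·715 = 2860.
Probability = 2860/270725 = 44/4165.

44/4165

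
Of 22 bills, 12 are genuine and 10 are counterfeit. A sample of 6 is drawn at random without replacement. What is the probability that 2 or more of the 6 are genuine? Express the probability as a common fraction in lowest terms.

309/323

There are C(22,6) = 74613 ways to choose the 6.
Count the complement (fewer than 2 genuine): C(12,0)·C(10,6) + C(12,1)·C(10,5) = 210 + 3024 = 3234.
Probability = 1 − 3234/74613 = 71379/74613 = 309/323.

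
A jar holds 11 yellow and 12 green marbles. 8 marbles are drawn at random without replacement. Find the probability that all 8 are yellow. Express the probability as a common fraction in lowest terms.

5/14858

There are C(23,8) = 490314 possible selections.
Selections with all yellow: C(11,8) = 165.
Probability = 165/490314 = 5/14858.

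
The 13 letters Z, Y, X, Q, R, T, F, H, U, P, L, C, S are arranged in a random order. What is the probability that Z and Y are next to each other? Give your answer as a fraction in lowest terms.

2/13

There are 13! = 6227020800 arrangements.
Treat Z and Y as a block: 12! arrangements of the blocks × 2 orders within the block = 2·479001600 = 958003200.
Probability = 958003200/6227020800 = 2/13.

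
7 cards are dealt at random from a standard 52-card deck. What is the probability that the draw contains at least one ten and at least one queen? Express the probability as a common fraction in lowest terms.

3105873/16723070

There are C(52,7) = 133784560 possible draws.
By inclusion-exclusion on the complements, draws missing all tens or all queens: C(48,7) + C(48,7) − C(44,7) = 73629072 + 73629072 − 38320568 = 108937576.
So draws with at least one of each: 133784560 − 108937576 = 24846984, probability 24846984/133784560 = 3105873/16723070.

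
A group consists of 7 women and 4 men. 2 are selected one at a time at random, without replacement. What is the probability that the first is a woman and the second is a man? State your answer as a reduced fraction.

14/55

Multiply the conditional probabilities at each draw: 7/11 · 4/10 = 28/110 = 14/55.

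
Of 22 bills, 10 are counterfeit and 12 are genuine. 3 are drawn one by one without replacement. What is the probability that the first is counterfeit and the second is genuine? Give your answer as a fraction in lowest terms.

20/77

Multiply the conditional probabilities at each draw: 10/22 · 12/21 = 120/462 = 20/77.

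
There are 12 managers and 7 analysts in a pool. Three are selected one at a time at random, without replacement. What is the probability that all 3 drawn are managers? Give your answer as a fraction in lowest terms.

220/969

Multiply the conditional probabilities at each draw: 12/19 · 11/18 · 10/17 = 1320/5814 = 220/969.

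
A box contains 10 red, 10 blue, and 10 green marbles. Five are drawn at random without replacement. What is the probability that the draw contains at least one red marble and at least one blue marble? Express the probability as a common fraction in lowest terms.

18625/23751

There are C(30,5) = 142506 possible draws.
By inclusion-exclusion on the complements, draws missing all red or all blue: C(20,5) + C(20,5) − C(10,5) = 15504 + 15504 − 252 = 30756.
So draws with at least one of each: 142506 − 30756 = 111750, probability 111750/142506 = 18625/23751.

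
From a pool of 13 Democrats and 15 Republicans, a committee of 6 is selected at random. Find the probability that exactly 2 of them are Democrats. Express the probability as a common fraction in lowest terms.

Total number of selections: C(28,6) = 376740.
Selections with exactly 2 Democrats: choose 2 of the 13 Democrats and 4 of the 15 Republicans, C(13,2)·C(15,4) = 78·1365 = 106470.
Probability = 106470/376740 = 13/46.

13/46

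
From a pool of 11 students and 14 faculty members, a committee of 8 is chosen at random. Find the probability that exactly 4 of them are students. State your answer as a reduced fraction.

The sample space is all 8-subsets of the 25: C(25,8) = 1081575.
Selections with exactly 4 students: choose 4 of the 11 students and 4 of the 14 faculty members, C(11,4)·C(14,4) = 330·1001 = 330330.
Probability = 330330/1081575 = 2002/6555.

2002/6555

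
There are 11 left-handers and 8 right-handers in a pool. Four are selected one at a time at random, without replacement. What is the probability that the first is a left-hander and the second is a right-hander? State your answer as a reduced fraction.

44/171

Multiply the conditional probabilities at each draw: 11/19 · 8/18 = 88/342 = 44/171.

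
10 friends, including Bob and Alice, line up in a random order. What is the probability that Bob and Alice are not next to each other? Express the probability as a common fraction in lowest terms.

4/5

There are 10! = 3628800 arrangements.
Arrangements with Bob and Alice adjacent: 2·9! = 725760.
So not adjacent: 3628800 − 725760 = 2903040, probability 2903040/3628800 = 4/5.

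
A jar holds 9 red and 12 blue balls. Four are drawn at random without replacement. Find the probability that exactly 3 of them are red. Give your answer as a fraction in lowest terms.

There are C(21,4) = 5985 ways to choose 4 from 21.
Selections with exactly 3 red: choose 3 of the 9 red and 1 of the 12 blue, C(9,3)·C(12,1) = 84·12 = 1008.
Probability = 1008/5985 = 16/95.

16/95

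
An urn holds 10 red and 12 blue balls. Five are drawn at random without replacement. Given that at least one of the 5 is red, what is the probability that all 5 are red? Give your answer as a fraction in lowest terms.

Work in counts. Selections with at least one red: C(22,5) − C(12,5) = 26334 − 792 = 25542.
Of those, selections where all 5 are red: C(10,5) = 252.
Conditional probability = 252/25542 = 14/1419.

14/1419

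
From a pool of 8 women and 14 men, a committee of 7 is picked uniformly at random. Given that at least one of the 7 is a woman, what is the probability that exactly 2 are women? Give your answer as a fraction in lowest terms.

637/1899

Work in counts. Selections with at least one woman: C(22,7) − C(14,7) = 170544 − 3432 = 167112.
Of those, selections where exactly 2 are women: C(8,2)·C(14,5) = 28·2002 = 56056.
Conditional probability = 56056/167112 = 637/1899.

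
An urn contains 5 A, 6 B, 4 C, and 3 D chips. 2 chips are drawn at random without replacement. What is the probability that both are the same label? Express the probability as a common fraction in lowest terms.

There are C(18,2) = 153 ways to draw 2 chips.
All same label: C(5,2) + C(6,2) + C(4,2) + C(3,2) = 10 + 15 + 6 + 3 = 34.
Probability = 34/153 = 2/9.

2/9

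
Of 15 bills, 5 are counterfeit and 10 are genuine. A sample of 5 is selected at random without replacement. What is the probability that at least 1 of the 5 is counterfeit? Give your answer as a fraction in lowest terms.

131/143

There are C(15,5) = 3003 ways to choose the 5.
The complement is all 5 are genuine: C(10,5) = 252.
Probability = 1 − 252/3003 = 2751/3003 = 131/143.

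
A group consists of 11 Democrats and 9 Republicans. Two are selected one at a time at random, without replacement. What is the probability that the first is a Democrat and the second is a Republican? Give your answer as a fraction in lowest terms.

Multiply the conditional probabilities at each draw: 11/20 · 9/19 = 99/380.

99/380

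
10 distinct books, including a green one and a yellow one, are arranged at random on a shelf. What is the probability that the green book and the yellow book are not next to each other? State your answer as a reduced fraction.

4/5

There are 10! = 3628800 arrangements.
Arrangements with the green book and the yellow book adjacent: 2·9! = 725760.
So not adjacent: 3628800 − 725760 = 2903040, probability 2903040/3628800 = 4/5.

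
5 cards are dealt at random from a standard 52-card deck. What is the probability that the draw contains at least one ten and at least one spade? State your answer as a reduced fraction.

There are C(52,5) = 2598960 possible draws.
By inclusion-exclusion on the complements, draws missing all tens or all spades: C(48,5) + C(39,5) − C(36,5) = 1712304 + 575757 − 376992 = 1911069.
So draws with at least one of each: 2598960 − 1911069 = 687891, probability 687891/2598960 = 229297/866320.

229297/866320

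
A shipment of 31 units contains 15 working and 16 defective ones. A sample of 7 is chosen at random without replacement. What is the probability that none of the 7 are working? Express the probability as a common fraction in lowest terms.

There are C(31,7) = 2629575 possible selections.
Selections with no working (all defective): C(16,7) = 11440.
Probability = 11440/2629575 = 176/40455.

176/40455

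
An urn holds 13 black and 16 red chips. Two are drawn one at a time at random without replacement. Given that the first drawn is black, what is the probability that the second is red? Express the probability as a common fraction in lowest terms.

After removing one black, 28 remain: 12 black and 16 red.
So the probability the next is red is 16/28 = 4/7.

4/7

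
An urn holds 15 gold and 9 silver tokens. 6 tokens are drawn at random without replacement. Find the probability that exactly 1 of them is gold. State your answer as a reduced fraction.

135/9614

There are C(24,6) = 134596 ways to choose 6 from 24.
Selections with exactly 1 gold: choose 1 of the 15 gold and 5 of the 9 silver, C(15,1)·C(9,5) = 15·126 = 1890.
Probability = 1890/134596 = 135/9614.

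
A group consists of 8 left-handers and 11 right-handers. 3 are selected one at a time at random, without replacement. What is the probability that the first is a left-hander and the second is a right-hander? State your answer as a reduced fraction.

44/171

Multiply the conditional probabilities at each draw: 8/19 · 11/18 = 88/342 = 44/171.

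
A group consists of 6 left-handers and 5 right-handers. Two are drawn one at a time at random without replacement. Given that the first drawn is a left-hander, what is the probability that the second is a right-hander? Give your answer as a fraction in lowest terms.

After removing one left-hander, 10 remain: 5 left-handers and 5 right-handers.
So the probability the next is a right-hander is 5/10 = 1/2.

1/2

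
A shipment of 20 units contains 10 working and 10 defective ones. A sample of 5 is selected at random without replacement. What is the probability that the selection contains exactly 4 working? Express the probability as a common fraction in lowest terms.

175/1292

There are C(20,5) = 15504 ways to choose 5 from 20.
Selections with exactly 4 working: choose 4 of the 10 working and 1 of the 10 defective, C(10,4)·C(10,1) = 210·10 = 2100.
Probability = 2100/15504 = 175/1292.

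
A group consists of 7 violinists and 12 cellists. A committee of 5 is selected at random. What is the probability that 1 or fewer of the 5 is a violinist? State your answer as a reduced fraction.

There are C(19,5) = 11628 ways to choose the 5.
Favorable selections (1 or fewer violinist): C(7,0)·C(12,5) + C(7,1)·C(12,4) = 792 + 3465 = 4257.
Probability = 4257/11628 = 473/1292.

473/1292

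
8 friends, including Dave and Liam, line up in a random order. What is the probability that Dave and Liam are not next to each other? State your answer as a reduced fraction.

There are 8! = 40320 arrangements.
Arrangements with Dave and Liam adjacent: 2·7! = 10080.
So not adjacent: 40320 − 10080 = 30240, probability 30240/40320 = 3/4.

3/4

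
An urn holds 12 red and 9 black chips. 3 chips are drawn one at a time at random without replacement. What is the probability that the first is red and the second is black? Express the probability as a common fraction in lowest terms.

Multiply the conditional probabilities at each draw: 12/21 · 9/20 = 108/420 = 9/35.

9/35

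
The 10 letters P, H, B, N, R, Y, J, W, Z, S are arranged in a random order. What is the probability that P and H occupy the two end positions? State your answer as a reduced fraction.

There are 10! = 3628800 arrangements.
Place P and H at the ends in 2 ways, arrange the remaining 8 in 8! = 40320 ways: 2·40320 = 80640.
Probability = 80640/3628800 = 1/45.

1/45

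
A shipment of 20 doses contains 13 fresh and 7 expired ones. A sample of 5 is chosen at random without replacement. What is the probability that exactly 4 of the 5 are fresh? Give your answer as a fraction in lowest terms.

There are C(20,5) = 15504 ways to choose 5 from 20.
Selections with exactly 4 fresh: choose 4 of the 13 fresh and 1 of the 7 expired, C(13,4)·C(7,1) = 715·7 = 5005.
Probability = 5005/15504.

5005/15504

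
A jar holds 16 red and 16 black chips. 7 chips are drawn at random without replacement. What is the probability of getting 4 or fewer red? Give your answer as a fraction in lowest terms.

12991/16182

There are C(32,7) = 3365856 ways to choose the 7.
Favorable selections (4 or fewer red): C(16,0)·C(16,7) + C(16,1)·C(16,6) + C(16,2)·C(16,5) + C(16,3)·C(16,4) + C(16,4)·C(16,3) = 11440 + 128128 + 524160 + 1019200 + 1019200 = 2702128.
Probability = 2702128/3365856 = 12991/16182.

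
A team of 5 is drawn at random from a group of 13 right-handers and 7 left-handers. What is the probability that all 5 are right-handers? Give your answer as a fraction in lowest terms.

There are C(20,5) = 15504 possible selections.
Selections with all right-handers: C(13,5) = 1287.
Probability = 1287/15504 = 429/5168.

429/5168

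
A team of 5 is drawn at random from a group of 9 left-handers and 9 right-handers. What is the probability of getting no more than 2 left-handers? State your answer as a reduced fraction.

Total selections: C(18,5) = 8568.
Favorable selections (no more than 2 left-handers): C(9,0)·C(9,5) + C(9,1)·C(9,4) + C(9,2)·C(9,3) = 126 + 1134 + 3024 = 4284.
Probability = 4284/8568 = 1/2.

1/2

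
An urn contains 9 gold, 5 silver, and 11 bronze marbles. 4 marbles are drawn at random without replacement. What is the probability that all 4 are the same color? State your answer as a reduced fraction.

There are C(25,4) = 12650 ways to draw 4 marbles.
All same color: C(9,4) + C(5,4) + C(11,4) = 126 + 5 + 330 = 461.
Probability = 461/12650.

461/12650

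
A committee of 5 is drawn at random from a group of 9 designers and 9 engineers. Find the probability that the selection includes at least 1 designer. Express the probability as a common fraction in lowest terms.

67/68

Total selections: C(18,5) = 8568.
The complement is all 5 are engineers: C(9,5) = 126.
Probability = 1 − 126/8568 = 8442/8568 = 67/68.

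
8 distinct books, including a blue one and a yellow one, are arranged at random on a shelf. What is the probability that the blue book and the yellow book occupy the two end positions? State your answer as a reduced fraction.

There are 8! = 40320 arrangements.
Place the blue book and the yellow book at the ends in 2 ways, arrange the remaining 6 in 6! = 720 ways: 2·720 = 1440.
Probability = 1440/40320 = 1/28.

1/28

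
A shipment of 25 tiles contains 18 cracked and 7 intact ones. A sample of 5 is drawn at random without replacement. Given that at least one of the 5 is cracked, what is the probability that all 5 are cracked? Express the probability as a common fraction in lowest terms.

Work in counts. Selections with at least one cracked: C(25,5) − C(7,5) = 53130 − 21 = 53109.
Of those, selections where all 5 are cracked: C(18,5) = 8568.
Conditional probability = 8568/53109 = 136/843.

136/843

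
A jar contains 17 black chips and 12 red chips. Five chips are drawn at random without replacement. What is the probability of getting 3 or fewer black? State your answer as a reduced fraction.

Total selections: C(29,5) = 118755.
Count the complement (more than 3 black): C(17,4)·C(12,1) + C(17,5)·C(12,0) = 28560 + 6188 = 34748.
Probability = 1 − 34748/118755 = 84007/118755 = 12001/16965.

12001/16965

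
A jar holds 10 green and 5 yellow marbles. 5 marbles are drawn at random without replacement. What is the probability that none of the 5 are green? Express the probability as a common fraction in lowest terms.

There are C(15,5) = 3003 possible selections.
Selections with no green (all yellow): C(5,5) = 1.
Probability = 1/3003.

1/3003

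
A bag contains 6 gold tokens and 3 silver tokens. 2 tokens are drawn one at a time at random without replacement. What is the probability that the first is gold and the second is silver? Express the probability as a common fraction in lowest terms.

Multiply the conditional probabilities at each draw: 6/9 · 3/8 = 18/72 = 1/4.

1/4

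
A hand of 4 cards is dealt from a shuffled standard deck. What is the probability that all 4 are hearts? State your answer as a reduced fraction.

11/4165

There are C(52,4) = 270725 possible 4-card hands.
Hands that are all hearts: C(13,4) = 715.
Probability = 715/270725 = 11/4165.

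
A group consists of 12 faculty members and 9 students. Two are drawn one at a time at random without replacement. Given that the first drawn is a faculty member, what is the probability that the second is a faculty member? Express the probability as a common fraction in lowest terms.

11/20

After removing one faculty member, 20 remain: 11 faculty members and 9 students.
So the probability the next is a faculty member is 11/20.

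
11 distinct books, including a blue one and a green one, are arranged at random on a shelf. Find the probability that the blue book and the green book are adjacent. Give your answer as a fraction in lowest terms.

2/11

There are 11! = 39916800 arrangements.
Treat the blue book and the green book as a block: 10! arrangements of the blocks × 2 orders within the block = 2·3628800 = 7257600.
Probability = 7257600/39916800 = 2/11.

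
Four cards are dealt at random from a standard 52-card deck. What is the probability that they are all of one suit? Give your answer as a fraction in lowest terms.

44/4165

There are C(52,4) = 270725 possible 4-card hands.
Hands of one suit: 4 suits × C(13,4) = 4·715 = 2860.
Probability = 2860/270725 = 44/4165.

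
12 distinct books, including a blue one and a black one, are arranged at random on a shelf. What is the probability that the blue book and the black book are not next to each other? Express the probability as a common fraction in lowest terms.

There are 12! = 479001600 arrangements.
Arrangements with the blue book and the black book adjacent: 2·11! = 79833600.
So not adjacent: 479001600 − 79833600 = 399168000, probability 399168000/479001600 = 5/6.

5/6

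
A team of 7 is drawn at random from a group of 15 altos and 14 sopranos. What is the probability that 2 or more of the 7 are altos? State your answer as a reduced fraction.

There are C(29,7) = 1560780 ways to choose the 7.
Count the complement (fewer than 2 altos): C(15,0)·C(14,7) + C(15,1)·C(14,6) = 3432 + 45045 = 48477.
Probability = 1 − 48477/1560780 = 1512303/1560780 = 38777/40020.

38777/40020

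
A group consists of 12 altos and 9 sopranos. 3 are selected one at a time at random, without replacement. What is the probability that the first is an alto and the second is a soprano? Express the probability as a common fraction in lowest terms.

Multiply the conditional probabilities at each draw: 12/21 · 9/20 = 108/420 = 9/35.

9/35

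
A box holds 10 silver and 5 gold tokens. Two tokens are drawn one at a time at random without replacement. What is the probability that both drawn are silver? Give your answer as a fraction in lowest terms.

3/7

Multiply the conditional probabilities at each draw: 10/15 · 9/14 = 90/210 = 3/7.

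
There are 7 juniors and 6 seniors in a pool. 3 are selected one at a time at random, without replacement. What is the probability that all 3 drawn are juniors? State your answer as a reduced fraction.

35/286

Multiply the conditional probabilities at each draw: 7/13 · 6/12 · 5/11 = 210/1716 = 35/286.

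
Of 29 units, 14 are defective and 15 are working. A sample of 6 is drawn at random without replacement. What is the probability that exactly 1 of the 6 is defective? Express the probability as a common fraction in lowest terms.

77/870

The sample space is all 6-subsets of the 29: C(29,6) = 475020.
Selections with exactly 1 defective: choose 1 of the 14 defective and 5 of the 15 working, C(14,1)·C(15,5) = 14·3003 = 42042.
Probability = 42042/475020 = 77/870.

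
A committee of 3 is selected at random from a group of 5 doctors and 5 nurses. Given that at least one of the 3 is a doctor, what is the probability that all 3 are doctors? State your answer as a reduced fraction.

1/11

Work in counts. Selections with at least one doctor: C(10,3) − C(5,3) = 120 − 10 = 110.
Of those, selections where all 3 are doctors: C(5,3) = 10.
Conditional probability = 10/110 = 1/11.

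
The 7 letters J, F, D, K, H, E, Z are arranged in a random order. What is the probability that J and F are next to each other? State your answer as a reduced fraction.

2/7

There are 7! = 5040 arrangements.
Treat J and F as a block: 6! arrangements of the blocks × 2 orders within the block = 2·720 = 1440.
Probability = 1440/5040 = 2/7.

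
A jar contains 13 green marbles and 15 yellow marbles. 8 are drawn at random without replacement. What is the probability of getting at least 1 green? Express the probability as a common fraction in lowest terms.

482/483

There are C(28,8) = 3108105 ways to choose the 8.
The complement is all 8 are yellow: C(15,8) = 6435.
Probability = 1 − 6435/3108105 = 3101670/3108105 = 482/483.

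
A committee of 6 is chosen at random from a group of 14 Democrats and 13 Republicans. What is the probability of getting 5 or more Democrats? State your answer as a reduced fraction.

203/2070

There are C(27,6) = 296010 ways to choose the 6.
Favorable selections (5 or more Democrats): C(14,5)·C(13,1) + C(14,6)·C(13,0) = 26026 + 3003 = 29029.
Probability = 29029/296010 = 203/2070.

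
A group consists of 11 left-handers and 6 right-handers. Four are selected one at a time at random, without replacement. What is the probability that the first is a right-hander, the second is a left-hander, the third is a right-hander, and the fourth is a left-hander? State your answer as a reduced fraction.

Multiply the conditional probabilities at each draw: 6/17 · 11/16 · 5/15 · 10/14 = 3300/57120 = 55/952.

55/952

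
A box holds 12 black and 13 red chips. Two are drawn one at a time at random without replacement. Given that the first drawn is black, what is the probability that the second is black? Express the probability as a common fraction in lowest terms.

11/24

After removing one black, 24 remain: 11 black and 13 red.
So the probability the next is black is 11/24.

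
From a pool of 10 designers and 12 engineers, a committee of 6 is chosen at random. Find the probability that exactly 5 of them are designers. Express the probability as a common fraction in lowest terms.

There are C(22,6) = 74613 ways to choose 6 from 22.
Selections with exactly 5 designers: choose 5 of the 10 designers and 1 of the 12 engineers, C(10,5)·C(12,1) = 252·12 = 3024.
Probability = 3024/74613 = 144/3553.

144/3553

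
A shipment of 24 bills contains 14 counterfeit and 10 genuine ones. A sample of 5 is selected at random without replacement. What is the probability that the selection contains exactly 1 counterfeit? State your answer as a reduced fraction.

35/506

There are C(24,5) = 42504 ways to choose 5 from 24.
Selections with exactly 1 counterfeit: choose 1 of the 14 counterfeit and 4 of the 10 genuine, C(14,1)·C(10,4) = 14·210 = 2940.
Probability = 2940/42504 = 35/506.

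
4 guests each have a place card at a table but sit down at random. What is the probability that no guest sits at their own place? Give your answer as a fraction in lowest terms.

There are 4! = 24 seatings.
By inclusion-exclusion, seatings with no fixed points: C(4,0)·4! − C(4,1)·3! + C(4,2)·2! − C(4,3)·1! + C(4,4)·0! = 9.
Probability = 9/24 = 3/8.

3/8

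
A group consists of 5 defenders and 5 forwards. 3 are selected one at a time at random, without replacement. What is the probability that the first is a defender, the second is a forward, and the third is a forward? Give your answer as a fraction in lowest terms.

Multiply the conditional probabilities at each draw: 5/10 · 5/9 · 4/8 = 100/720 = 5/36.

5/36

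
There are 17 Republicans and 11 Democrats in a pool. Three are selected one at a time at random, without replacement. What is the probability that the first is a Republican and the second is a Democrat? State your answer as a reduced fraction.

Multiply the conditional probabilities at each draw: 17/28 · 11/27 = 187/756.

187/756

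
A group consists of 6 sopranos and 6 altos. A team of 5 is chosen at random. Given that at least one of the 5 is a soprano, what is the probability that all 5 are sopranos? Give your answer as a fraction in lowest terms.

Work in counts. Selections with at least one soprano: C(12,5) − C(6,5) = 792 − 6 = 786.
Of those, selections where all 5 are sopranos: C(6,5) = 6.
Conditional probability = 6/786 = 1/131.

1/131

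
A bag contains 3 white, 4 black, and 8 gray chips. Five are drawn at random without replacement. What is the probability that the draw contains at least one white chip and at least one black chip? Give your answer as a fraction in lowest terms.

There are C(15,5) = 3003 possible draws.
By inclusion-exclusion on the complements, draws missing all white or all black: C(12,5) + C(11,5) − C(8,5) = 792 + 462 − 56 = 1198.
So draws with at least one of each: 3003 − 1198 = 1805, probability 1805/3003.

1805/3003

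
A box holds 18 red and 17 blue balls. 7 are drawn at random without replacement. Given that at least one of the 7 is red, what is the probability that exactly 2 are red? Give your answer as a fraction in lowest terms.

Work in counts. Selections with at least one red: C(35,7) − C(17,7) = 6724520 − 19448 = 6705072.
Of those, selections where exactly 2 are red: C(18,2)·C(17,5) = 153·6188 = 946764.
Conditional probability = 946764/6705072 = 1547/10956.

1547/10956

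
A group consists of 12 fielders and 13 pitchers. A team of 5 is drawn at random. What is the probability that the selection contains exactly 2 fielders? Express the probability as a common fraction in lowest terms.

The sample space is all 5-subsets of the 25: C(25,5) = 53130.
Selections with exactly 2 fielders: choose 2 of the 12 fielders and 3 of the 13 pitchers, C(12,2)·C(13,3) = 66·286 = 18876.
Probability = 18876/53130 = 286/805.

286/805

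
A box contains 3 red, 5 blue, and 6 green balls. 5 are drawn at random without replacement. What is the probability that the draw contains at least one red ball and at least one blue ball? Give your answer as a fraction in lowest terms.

There are C(14,5) = 2002 possible draws.
By inclusion-exclusion on the complements, draws missing all red or all blue: C(11,5) + C(9,5) − C(6,5) = 462 + 126 − 6 = 582.
So draws with at least one of each: 2002 − 582 = 1420, probability 1420/2002 = 710/1001.

710/1001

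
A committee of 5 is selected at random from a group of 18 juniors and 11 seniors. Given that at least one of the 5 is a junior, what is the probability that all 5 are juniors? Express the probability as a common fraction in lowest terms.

408/5633

Work in counts. Selections with at least one junior: C(29,5) − C(11,5) = 118755 − 462 = 118293.
Of those, selections where all 5 are juniors: C(18,5) = 8568.
Conditional probability = 8568/118293 = 408/5633.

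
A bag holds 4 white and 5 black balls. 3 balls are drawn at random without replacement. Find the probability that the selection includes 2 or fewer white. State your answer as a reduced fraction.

20/21

There are C(9,3) = 84 ways to choose the 3.
The complement is exactly 3 white: C(4,3)·C(5,0) = 4.
Probability = 1 − 4/84 = 80/84 = 20/21.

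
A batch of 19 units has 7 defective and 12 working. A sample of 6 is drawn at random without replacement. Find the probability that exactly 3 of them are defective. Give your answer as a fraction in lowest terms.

275/969

The sample space is all 6-subsets of the 19: C(19,6) = 27132.
Selections with exactly 3 defective: choose 3 of the 7 defective and 3 of the 12 working, C(7,3)·C(12,3) = 35·220 = 7700.
Probability = 7700/27132 = 275/969.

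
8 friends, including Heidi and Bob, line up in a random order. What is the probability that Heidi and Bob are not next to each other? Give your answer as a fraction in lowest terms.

3/4

There are 8! = 40320 arrangements.
Arrangements with Heidi and Bob adjacent: 2·7! = 10080.
So not adjacent: 40320 − 10080 = 30240, probability 30240/40320 = 3/4.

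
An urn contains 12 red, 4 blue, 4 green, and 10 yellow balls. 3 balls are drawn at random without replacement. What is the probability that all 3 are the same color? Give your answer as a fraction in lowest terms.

3/35

There are C(30,3) = 4060 ways to draw 3 balls.
All same color: C(12,3) + C(4,3) + C(4,3) + C(10,3) = 220 + 4 + 4 + 120 = 348.
Probability = 348/4060 = 3/35.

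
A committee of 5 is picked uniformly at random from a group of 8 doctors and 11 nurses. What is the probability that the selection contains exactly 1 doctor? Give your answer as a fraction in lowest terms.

220/969

There are C(19,5) = 11628 ways to choose 5 from 19.
Selections with exactly 1 doctor: choose 1 of the 8 doctors and 4 of the 11 nurses, C(8,1)·C(11,4) = 8·330 = 2640.
Probability = 2640/11628 = 220/969.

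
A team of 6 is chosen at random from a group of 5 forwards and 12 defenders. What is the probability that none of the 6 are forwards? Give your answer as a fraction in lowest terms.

There are C(17,6) = 12376 possible selections.
Selections with no forwards (all defenders): C(12,6) = 924.
Probability = 924/12376 = 33/442.

33/442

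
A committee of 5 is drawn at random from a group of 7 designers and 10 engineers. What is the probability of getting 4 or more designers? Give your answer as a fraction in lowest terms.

53/884

There are C(17,5) = 6188 ways to choose the 5.
Favorable selections (4 or more designers): C(7,4)·C(10,1) + C(7,5)·C(10,0) = 350 + 21 = 371.
Probability = 371/6188 = 53/884.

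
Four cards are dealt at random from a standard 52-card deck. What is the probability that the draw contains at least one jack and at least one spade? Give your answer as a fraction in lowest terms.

There are C(52,4) = 270725 possible draws.
By inclusion-exclusion on the complements, draws missing all jacks or all spades: C(48,4) + C(39,4) − C(36,4) = 194580 + 82251 − 58905 = 217926.
So draws with at least one of each: 270725 − 217926 = 52799, probability 52799/270725.

52799/270725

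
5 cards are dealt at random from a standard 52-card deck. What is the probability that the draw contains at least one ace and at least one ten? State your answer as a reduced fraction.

6509/64974

There are C(52,5) = 2598960 possible draws.
By inclusion-exclusion on the complements, draws missing all aces or all tens: C(48,5) + C(48,5) − C(44,5) = 1712304 + 1712304 − 1086008 = 2338600.
So draws with at least one of each: 2598960 − 2338600 = 260360, probability 260360/2598960 = 6509/64974.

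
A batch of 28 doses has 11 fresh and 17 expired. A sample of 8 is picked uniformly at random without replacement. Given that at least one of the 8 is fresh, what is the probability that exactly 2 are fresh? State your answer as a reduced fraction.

952/4313

Work in counts. Selections with at least one fresh: C(28,8) − C(17,8) = 3108105 − 24310 = 3083795.
Of those, selections where exactly 2 are fresh: C(11,2)·C(17,6) = 55·12376 = 680680.
Conditional probability = 680680/3083795 = 952/4313.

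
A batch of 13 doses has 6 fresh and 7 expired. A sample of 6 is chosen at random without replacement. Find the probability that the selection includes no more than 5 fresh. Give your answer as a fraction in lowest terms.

There are C(13,6) = 1716 ways to choose the 6.
Favorable selections (no more than 5 fresh): C(6,0)·C(7,6) + C(6,1)·C(7,5) + C(6,2)·C(7,4) + C(6,3)·C(7,3) + C(6,4)·C(7,2) + C(6,5)·C(7,1) = 7 + 126 + 525 + 700 + 315 + 42 = 1715.
Probability = 1715/1716.

1715/1716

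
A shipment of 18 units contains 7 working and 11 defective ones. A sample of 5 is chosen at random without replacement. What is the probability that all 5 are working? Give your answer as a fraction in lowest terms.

1/408

There are C(18,5) = 8568 possible selections.
Selections with all working: C(7,5) = 21.
Probability = 21/8568 = 1/408.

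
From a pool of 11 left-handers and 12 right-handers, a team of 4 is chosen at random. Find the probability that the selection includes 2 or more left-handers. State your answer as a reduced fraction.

Total selections: C(23,4) = 8855.
Favorable selections (2 or more left-handers): C(11,2)·C(12,2) + C(11,3)·C(12,1) + C(11,4)·C(12,0) = 3630 + 1980 + 330 = 5940.
Probability = 5940/8855 = 108/161.

108/161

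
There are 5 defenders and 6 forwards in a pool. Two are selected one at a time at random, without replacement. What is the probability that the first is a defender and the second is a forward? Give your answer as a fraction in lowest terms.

3/11

Multiply the conditional probabilities at each draw: 5/11 · 6/10 = 30/110 = 3/11.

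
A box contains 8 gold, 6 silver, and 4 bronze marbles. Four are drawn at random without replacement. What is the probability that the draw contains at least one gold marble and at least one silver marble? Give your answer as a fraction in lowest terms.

There are C(18,4) = 3060 possible draws.
By inclusion-exclusion on the complements, draws missing all gold or all silver: C(10,4) + C(12,4) − C(4,4) = 210 + 495 − 1 = 704.
So draws with at least one of each: 3060 − 704 = 2356, probability 2356/3060 = 589/765.

589/765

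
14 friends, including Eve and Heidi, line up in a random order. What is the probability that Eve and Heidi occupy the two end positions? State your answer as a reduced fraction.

There are 14! = 87178291200 arrangements.
Place Eve and Heidi at the ends in 2 ways, arrange the remaining 12 in 12! = 479001600 ways: 2·479001600 = 958003200.
Probability = 958003200/87178291200 = 1/91.

1/91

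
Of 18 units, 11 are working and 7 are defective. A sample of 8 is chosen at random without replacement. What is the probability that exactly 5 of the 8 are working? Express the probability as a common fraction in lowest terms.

The sample space is all 8-subsets of the 18: C(18,8) = 43758.
Selections with exactly 5 working: choose 5 of the 11 working and 3 of the 7 defective, C(11,5)·C(7,3) = 462·35 = 16170.
Probability = 16170/43758 = 245/663.

245/663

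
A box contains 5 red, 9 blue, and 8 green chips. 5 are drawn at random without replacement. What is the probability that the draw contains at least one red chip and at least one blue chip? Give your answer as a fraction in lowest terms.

There are C(22,5) = 26334 possible draws.
By inclusion-exclusion on the complements, draws missing all red or all blue: C(17,5) + C(13,5) − C(8,5) = 6188 + 1287 − 56 = 7419.
So draws with at least one of each: 26334 − 7419 = 18915, probability 18915/26334 = 6305/8778.

6305/8778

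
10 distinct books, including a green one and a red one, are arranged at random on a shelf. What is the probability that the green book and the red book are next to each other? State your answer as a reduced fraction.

1/5

There are 10! = 3628800 arrangements.
Treat the green book and the red book as a block: 9! arrangements of the blocks × 2 orders within the block = 2·362880 = 725760.
Probability = 725760/3628800 = 1/5.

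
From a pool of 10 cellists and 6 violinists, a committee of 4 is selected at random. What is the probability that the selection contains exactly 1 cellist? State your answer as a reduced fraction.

The sample space is all 4-subsets of the 16: C(16,4) = 1820.
Selections with exactly 1 cellist: choose 1 of the 10 cellists and 3 of the 6 violinists, C(10,1)·C(6,3) = 10·20 = 200.
Probability = 200/1820 = 10/91.

10/91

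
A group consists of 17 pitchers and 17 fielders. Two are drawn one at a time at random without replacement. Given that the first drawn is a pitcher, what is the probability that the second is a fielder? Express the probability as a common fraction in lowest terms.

17/33

After removing one pitcher, 33 remain: 16 pitchers and 17 fielders.
So the probability the next is a fielder is 17/33.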